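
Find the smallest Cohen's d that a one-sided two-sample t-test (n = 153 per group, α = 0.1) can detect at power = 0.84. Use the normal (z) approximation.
d ≈ 0.26

Minimum detectable effect (two-sample t-test, normal approximation):
d = (z_α + z_β) / √(n/2)
d = (1.282 + 0.994) / √(153/2)
d = 2.276 / 8.746
d ≈ 0.26

By Cohen's convention (0.2 small / 0.5 medium / 0.8 large): small effect.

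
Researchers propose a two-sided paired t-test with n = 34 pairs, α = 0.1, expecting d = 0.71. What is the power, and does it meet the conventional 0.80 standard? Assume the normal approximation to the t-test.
Power ≈ 0.99; the study is adequately powered (power ≥ 0.80)

Power calculation (paired t-test, normal approximation):
z_β = d · √n - z_{α/2}
z_β = 0.71 · √34 - 1.645
z_β = 0.71 · 5.831 - 1.645
z_β = 2.495

Power = Φ(z_β) = Φ(2.495) ≈ 0.994

Effect size d = 0.71 is medium by Cohen's convention (0.2/0.5/0.8).

Threshold: power ≥ 0.80 is conventionally adequate.
Power ≈ 0.99 → the study is adequately powered (power ≥ 0.80).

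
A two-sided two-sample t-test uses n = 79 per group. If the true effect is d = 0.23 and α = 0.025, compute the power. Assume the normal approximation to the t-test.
Power ≈ 0.21

Power calculation (two-sample t-test, normal approximation):
z_β = d · √(n/2) - z_{α/2}
z_β = 0.23 · √(79/2) - 2.241
z_β = 0.23 · 6.285 - 2.241
z_β = -0.796

Power = Φ(z_β) = Φ(-0.796) ≈ 0.213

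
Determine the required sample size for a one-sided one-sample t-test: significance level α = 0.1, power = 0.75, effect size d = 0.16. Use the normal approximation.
n = 150

Sample size formula (one-sample t-test, normal approximation):
n = ((z_α + z_β) / d)²

z_α = 1.282 (for α = 0.1, one-sided)
z_β = 0.674 (for power = 0.75)
d = 0.16

n = ((1.282 + 0.674) / 0.16)²
n = (12.225)²
n ≈ 149.45
Round up to the next whole number: n = 150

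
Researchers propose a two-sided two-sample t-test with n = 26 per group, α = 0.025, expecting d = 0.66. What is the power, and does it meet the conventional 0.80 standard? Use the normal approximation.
Power ≈ 0.55; the study is underpowered (power < 0.80)

Power calculation (two-sample t-test, normal approximation):
z_β = d · √(n/2) - z_{α/2}
z_β = 0.66 · √(26/2) - 2.241
z_β = 0.66 · 3.606 - 2.241
z_β = 0.138

Power = Φ(z_β) = Φ(0.138) ≈ 0.555

Effect size d = 0.66 is medium by Cohen's convention (0.2/0.5/0.8).

Threshold: power ≥ 0.80 is conventionally adequate.
Power ≈ 0.55 → the study is underpowered (power < 0.80).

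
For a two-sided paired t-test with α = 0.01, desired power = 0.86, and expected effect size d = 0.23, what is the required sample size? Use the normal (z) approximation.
n = 253 pairs

Sample size formula (paired t-test, normal approximation):
n = ((z_{α/2} + z_β) / d)²

z_{α/2} = 2.576 (for α = 0.01, two-sided)
z_β = 1.080 (for power = 0.86)
d = 0.23

n = ((2.576 + 1.080) / 0.23)²
n = (15.896)²
n ≈ 252.68
Round up to the next whole number: n = 253 pairs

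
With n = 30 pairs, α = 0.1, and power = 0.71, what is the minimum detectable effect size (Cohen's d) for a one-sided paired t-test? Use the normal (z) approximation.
d ≈ 0.34

Minimum detectable effect (paired t-test, normal approximation):
d = (z_α + z_β) / √n
d = (1.282 + 0.553) / √30
d = 1.835 / 5.477
d ≈ 0.34

By Cohen's convention (0.2 small / 0.5 medium / 0.8 large): small effect.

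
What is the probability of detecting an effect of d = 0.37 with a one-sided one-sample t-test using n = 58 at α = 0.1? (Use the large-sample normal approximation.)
Power ≈ 0.94

Power calculation (one-sample t-test, normal approximation):
z_β = d · √n - z_α
z_β = 0.37 · √58 - 1.282
z_β = 0.37 · 7.616 - 1.282
z_β = 1.536

Power = Φ(z_β) = Φ(1.536) ≈ 0.938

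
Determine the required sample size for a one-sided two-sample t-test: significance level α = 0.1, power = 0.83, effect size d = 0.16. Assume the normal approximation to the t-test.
n = 391 per group

Sample size formula (two-sample t-test, normal approximation):
n = 2 · ((z_α + z_β) / d)²

z_α = 1.282 (for α = 0.1, one-sided)
z_β = 0.954 (for power = 0.83)
d = 0.16

n = 2 · ((1.282 + 0.954) / 0.16)²
n = 2 · (13.975)²
n ≈ 390.60
Round up to the next whole number: n = 391 per group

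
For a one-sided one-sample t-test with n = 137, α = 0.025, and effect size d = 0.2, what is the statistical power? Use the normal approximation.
Power ≈ 0.65

Power calculation (one-sample t-test, normal approximation):
z_β = d · √n - z_α
z_β = 0.2 · √137 - 1.960
z_β = 0.2 · 11.705 - 1.960
z_β = 0.381

Power = Φ(z_β) = Φ(0.381) ≈ 0.648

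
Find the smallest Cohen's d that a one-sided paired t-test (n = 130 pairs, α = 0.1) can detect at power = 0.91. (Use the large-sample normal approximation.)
d ≈ 0.23

Minimum detectable effect (paired t-test, normal approximation):
d = (z_α + z_β) / √n
d = (1.282 + 1.341) / √130
d = 2.622 / 11.402
d ≈ 0.23

By Cohen's convention (0.2 small / 0.5 medium / 0.8 large): small effect.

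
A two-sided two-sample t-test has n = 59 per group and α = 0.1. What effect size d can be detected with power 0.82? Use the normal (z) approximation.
d ≈ 0.47

Minimum detectable effect (two-sample t-test, normal approximation):
d = (z_{α/2} + z_β) / √(n/2)
d = (1.645 + 0.915) / √(59/2)
d = 2.560 / 5.431
d ≈ 0.47

By Cohen's convention (0.2 small / 0.5 medium / 0.8 large): small effect.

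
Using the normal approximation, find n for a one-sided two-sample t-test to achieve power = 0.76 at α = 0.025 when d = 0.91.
n = 18 per group

Sample size formula (two-sample t-test, normal approximation):
n = 2 · ((z_α + z_β) / d)²

z_α = 1.960 (for α = 0.025, one-sided)
z_β = 0.706 (for power = 0.76)
d = 0.91

n = 2 · ((1.960 + 0.706) / 0.91)²
n = 2 · (2.930)²
n ≈ 17.17
Round up to the next whole number: n = 18 per group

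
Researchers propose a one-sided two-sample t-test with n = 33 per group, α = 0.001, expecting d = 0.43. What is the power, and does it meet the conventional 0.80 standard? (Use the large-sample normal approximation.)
Power ≈ 0.09; the study is underpowered (power < 0.80)

Power calculation (two-sample t-test, normal approximation):
z_β = d · √(n/2) - z_α
z_β = 0.43 · √(33/2) - 3.090
z_β = 0.43 · 4.062 - 3.090
z_β = -1.344

Power = Φ(z_β) = Φ(-1.344) ≈ 0.090

Effect size d = 0.43 is small by Cohen's convention (0.2/0.5/0.8).

Threshold: power ≥ 0.80 is conventionally adequate.
Power ≈ 0.09 → the study is underpowered (power < 0.80).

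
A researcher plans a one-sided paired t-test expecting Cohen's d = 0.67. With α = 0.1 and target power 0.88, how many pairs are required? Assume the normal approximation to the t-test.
n = 14 pairs

Sample size formula (paired t-test, normal approximation):
n = ((z_α + z_β) / d)²

z_α = 1.282 (for α = 0.1, one-sided)
z_β = 1.175 (for power = 0.88)
d = 0.67

n = ((1.282 + 1.175) / 0.67)²
n = (3.667)²
n ≈ 13.45
Round up to the next whole number: n = 14 pairs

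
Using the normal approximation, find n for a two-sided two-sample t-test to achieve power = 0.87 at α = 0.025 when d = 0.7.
n = 47 per group

Sample size formula (two-sample t-test, normal approximation):
n = 2 · ((z_{α/2} + z_β) / d)²

z_{α/2} = 2.241 (for α = 0.025, two-sided)
z_β = 1.126 (for power = 0.87)
d = 0.7

n = 2 · ((2.241 + 1.126) / 0.7)²
n = 2 · (4.810)²
n ≈ 46.27
Round up to the next whole number: n = 47 per group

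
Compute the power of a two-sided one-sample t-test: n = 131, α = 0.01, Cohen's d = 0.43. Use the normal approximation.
Power ≈ 0.99

Power calculation (one-sample t-test, normal approximation):
z_β = d · √n - z_{α/2}
z_β = 0.43 · √131 - 2.576
z_β = 0.43 · 11.446 - 2.576
z_β = 2.346

Power = Φ(z_β) = Φ(2.346) ≈ 0.991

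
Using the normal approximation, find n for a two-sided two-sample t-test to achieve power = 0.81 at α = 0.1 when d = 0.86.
n = 18 per group

Sample size formula (two-sample t-test, normal approximation):
n = 2 · ((z_{α/2} + z_β) / d)²

z_{α/2} = 1.645 (for α = 0.1, two-sided)
z_β = 0.878 (for power = 0.81)
d = 0.86

n = 2 · ((1.645 + 0.878) / 0.86)²
n = 2 · (2.934)²
n ≈ 17.22
Round up to the next whole number: n = 18 per group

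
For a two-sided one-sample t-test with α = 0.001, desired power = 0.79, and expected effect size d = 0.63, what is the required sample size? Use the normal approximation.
n = 43

Sample size formula (one-sample t-test, normal approximation):
n = ((z_{α/2} + z_β) / d)²

z_{α/2} = 3.291 (for α = 0.001, two-sided)
z_β = 0.806 (for power = 0.79)
d = 0.63

n = ((3.291 + 0.806) / 0.63)²
n = (6.503)²
n ≈ 42.29
Round up to the next whole number: n = 43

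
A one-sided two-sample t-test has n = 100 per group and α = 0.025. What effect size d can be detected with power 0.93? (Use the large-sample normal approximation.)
d ≈ 0.49

Minimum detectable effect (two-sample t-test, normal approximation):
d = (z_α + z_β) / √(n/2)
d = (1.960 + 1.476) / √(100/2)
d = 3.436 / 7.071
d ≈ 0.49

By Cohen's convention (0.2 small / 0.5 medium / 0.8 large): small effect.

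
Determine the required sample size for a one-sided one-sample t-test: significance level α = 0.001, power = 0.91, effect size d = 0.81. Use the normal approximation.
n = 30

Sample size formula (one-sample t-test, normal approximation):
n = ((z_α + z_β) / d)²

z_α = 3.090 (for α = 0.001, one-sided)
z_β = 1.341 (for power = 0.91)
d = 0.81

n = ((3.090 + 1.341) / 0.81)²
n = (5.470)²
n ≈ 29.92
Round up to the next whole number: n = 30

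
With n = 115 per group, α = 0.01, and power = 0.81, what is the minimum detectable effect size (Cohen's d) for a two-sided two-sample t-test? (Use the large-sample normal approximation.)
d ≈ 0.46

Minimum detectable effect (two-sample t-test, normal approximation):
d = (z_{α/2} + z_β) / √(n/2)
d = (2.576 + 0.878) / √(115/2)
d = 3.454 / 7.583
d ≈ 0.46

By Cohen's convention (0.2 small / 0.5 medium / 0.8 large): small effect.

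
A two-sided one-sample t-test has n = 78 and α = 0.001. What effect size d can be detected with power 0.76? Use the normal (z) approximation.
d ≈ 0.45

Minimum detectable effect (one-sample t-test, normal approximation):
d = (z_{α/2} + z_β) / √n
d = (3.291 + 0.706) / √78
d = 3.997 / 8.832
d ≈ 0.45

By Cohen's convention (0.2 small / 0.5 medium / 0.8 large): small effect.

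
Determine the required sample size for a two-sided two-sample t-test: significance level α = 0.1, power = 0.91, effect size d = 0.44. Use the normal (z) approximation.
n = 93 per group

Sample size formula (two-sample t-test, normal approximation):
n = 2 · ((z_{α/2} + z_β) / d)²

z_{α/2} = 1.645 (for α = 0.1, two-sided)
z_β = 1.341 (for power = 0.91)
d = 0.44

n = 2 · ((1.645 + 1.341) / 0.44)²
n = 2 · (6.786)²
n ≈ 92.10
Round up to the next whole number: n = 93 per group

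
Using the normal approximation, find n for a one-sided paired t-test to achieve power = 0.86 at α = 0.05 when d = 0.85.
n = 11 pairs

Sample size formula (paired t-test, normal approximation):
n = ((z_α + z_β) / d)²

z_α = 1.645 (for α = 0.05, one-sided)
z_β = 1.080 (for power = 0.86)
d = 0.85

n = ((1.645 + 1.080) / 0.85)²
n = (3.206)²
n ≈ 10.28
Round up to the next whole number: n = 11 pairs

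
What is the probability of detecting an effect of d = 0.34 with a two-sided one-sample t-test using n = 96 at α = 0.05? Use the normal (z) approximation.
Power ≈ 0.91

Power calculation (one-sample t-test, normal approximation):
z_β = d · √n - z_{α/2}
z_β = 0.34 · √96 - 1.960
z_β = 0.34 · 9.798 - 1.960
z_β = 1.371

Power = Φ(z_β) = Φ(1.371) ≈ 0.915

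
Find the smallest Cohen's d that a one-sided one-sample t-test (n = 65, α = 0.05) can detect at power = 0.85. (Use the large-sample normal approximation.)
d ≈ 0.33

Minimum detectable effect (one-sample t-test, normal approximation):
d = (z_α + z_β) / √n
d = (1.645 + 1.036) / √65
d = 2.681 / 8.062
d ≈ 0.33

By Cohen's convention (0.2 small / 0.5 medium / 0.8 large): small effect.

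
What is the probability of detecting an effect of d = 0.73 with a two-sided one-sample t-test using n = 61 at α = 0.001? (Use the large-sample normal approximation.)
Power ≈ 0.99

Power calculation (one-sample t-test, normal approximation):
z_β = d · √n - z_{α/2}
z_β = 0.73 · √61 - 3.291
z_β = 0.73 · 7.810 - 3.291
z_β = 2.411

Power = Φ(z_β) = Φ(2.411) ≈ 0.992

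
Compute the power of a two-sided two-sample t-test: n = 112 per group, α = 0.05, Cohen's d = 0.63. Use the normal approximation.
Power ≈ 1.00

Power calculation (two-sample t-test, normal approximation):
z_β = d · √(n/2) - z_{α/2}
z_β = 0.63 · √(112/2) - 1.960
z_β = 0.63 · 7.483 - 1.960
z_β = 2.755

Power = Φ(z_β) = Φ(2.755) ≈ 0.997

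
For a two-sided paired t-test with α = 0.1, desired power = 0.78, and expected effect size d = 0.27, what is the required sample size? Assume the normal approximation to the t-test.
n = 81 pairs

Sample size formula (paired t-test, normal approximation):
n = ((z_{α/2} + z_β) / d)²

z_{α/2} = 1.645 (for α = 0.1, two-sided)
z_β = 0.772 (for power = 0.78)
d = 0.27

n = ((1.645 + 0.772) / 0.27)²
n = (8.952)²
n ≈ 80.14
Round up to the next whole number: n = 81 pairs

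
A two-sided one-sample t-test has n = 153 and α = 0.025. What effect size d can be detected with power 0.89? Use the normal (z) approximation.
d ≈ 0.28

Minimum detectable effect (one-sample t-test, normal approximation):
d = (z_{α/2} + z_β) / √n
d = (2.241 + 1.227) / √153
d = 3.468 / 12.369
d ≈ 0.28

By Cohen's convention (0.2 small / 0.5 medium / 0.8 large): small effect.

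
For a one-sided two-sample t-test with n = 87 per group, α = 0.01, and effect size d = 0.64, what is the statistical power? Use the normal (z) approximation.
Power ≈ 0.97

Power calculation (two-sample t-test, normal approximation):
z_β = d · √(n/2) - z_α
z_β = 0.64 · √(87/2) - 2.326
z_β = 0.64 · 6.595 - 2.326
z_β = 1.895

Power = Φ(z_β) = Φ(1.895) ≈ 0.971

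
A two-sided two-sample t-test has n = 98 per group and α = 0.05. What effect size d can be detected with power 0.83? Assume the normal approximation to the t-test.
d ≈ 0.42

Minimum detectable effect (two-sample t-test, normal approximation):
d = (z_{α/2} + z_β) / √(n/2)
d = (1.960 + 0.954) / √(98/2)
d = 2.914 / 7.000
d ≈ 0.42

By Cohen's convention (0.2 small / 0.5 medium / 0.8 large): small effect.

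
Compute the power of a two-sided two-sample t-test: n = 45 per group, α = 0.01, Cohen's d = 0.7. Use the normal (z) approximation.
Power ≈ 0.77

Power calculation (two-sample t-test, normal approximation):
z_β = d · √(n/2) - z_{α/2}
z_β = 0.7 · √(45/2) - 2.576
z_β = 0.7 · 4.743 - 2.576
z_β = 0.745

Power = Φ(z_β) = Φ(0.745) ≈ 0.772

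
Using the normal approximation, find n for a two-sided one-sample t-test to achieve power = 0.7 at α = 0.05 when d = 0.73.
n = 12

Sample size formula (one-sample t-test, normal approximation):
n = ((z_{α/2} + z_β) / d)²

z_{α/2} = 1.960 (for α = 0.05, two-sided)
z_β = 0.524 (for power = 0.7)
d = 0.73

n = ((1.960 + 0.524) / 0.73)²
n = (3.403)²
n ≈ 11.58
Round up to the next whole number: n = 12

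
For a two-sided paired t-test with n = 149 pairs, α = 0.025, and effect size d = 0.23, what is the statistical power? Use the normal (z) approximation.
Power ≈ 0.71

Power calculation (paired t-test, normal approximation):
z_β = d · √n - z_{α/2}
z_β = 0.23 · √149 - 2.241
z_β = 0.23 · 12.207 - 2.241
z_β = 0.566

Power = Φ(z_β) = Φ(0.566) ≈ 0.714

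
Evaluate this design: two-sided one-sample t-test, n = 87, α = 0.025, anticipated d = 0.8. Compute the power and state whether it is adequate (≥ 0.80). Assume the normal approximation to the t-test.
Power ≈ 1.00; the study is adequately powered (power ≥ 0.80)

Power calculation (one-sample t-test, normal approximation):
z_β = d · √n - z_{α/2}
z_β = 0.8 · √87 - 2.241
z_β = 0.8 · 9.327 - 2.241
z_β = 5.221

Power = Φ(z_β) = Φ(5.221) ≈ 1.000

Effect size d = 0.8 is large by Cohen's convention (0.2/0.5/0.8).

Threshold: power ≥ 0.80 is conventionally adequate.
Power ≈ 1.00 → the study is adequately powered (power ≥ 0.80).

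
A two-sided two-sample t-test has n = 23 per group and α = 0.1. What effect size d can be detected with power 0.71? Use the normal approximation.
d ≈ 0.65

Minimum detectable effect (two-sample t-test, normal approximation):
d = (z_{α/2} + z_β) / √(n/2)
d = (1.645 + 0.553) / √(23/2)
d = 2.198 / 3.391
d ≈ 0.65

By Cohen's convention (0.2 small / 0.5 medium / 0.8 large): medium effect.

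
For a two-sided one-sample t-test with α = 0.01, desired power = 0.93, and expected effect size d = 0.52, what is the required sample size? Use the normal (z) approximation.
n = 61

Sample size formula (one-sample t-test, normal approximation):
n = ((z_{α/2} + z_β) / d)²

z_{α/2} = 2.576 (for α = 0.01, two-sided)
z_β = 1.476 (for power = 0.93)
d = 0.52

n = ((2.576 + 1.476) / 0.52)²
n = (7.792)²
n ≈ 60.72
Round up to the next whole number: n = 61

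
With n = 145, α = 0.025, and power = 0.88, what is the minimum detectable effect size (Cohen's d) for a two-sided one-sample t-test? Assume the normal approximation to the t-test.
d ≈ 0.28

Minimum detectable effect (one-sample t-test, normal approximation):
d = (z_{α/2} + z_β) / √n
d = (2.241 + 1.175) / √145
d = 3.416 / 12.042
d ≈ 0.28

By Cohen's convention (0.2 small / 0.5 medium / 0.8 large): small effect.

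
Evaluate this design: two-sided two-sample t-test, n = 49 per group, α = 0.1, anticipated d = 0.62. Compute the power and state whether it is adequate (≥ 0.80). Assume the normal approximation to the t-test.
Power ≈ 0.92; the study is adequately powered (power ≥ 0.80)

Power calculation (two-sample t-test, normal approximation):
z_β = d · √(n/2) - z_{α/2}
z_β = 0.62 · √(49/2) - 1.645
z_β = 0.62 · 4.950 - 1.645
z_β = 1.424

Power = Φ(z_β) = Φ(1.424) ≈ 0.923

Effect size d = 0.62 is medium by Cohen's convention (0.2/0.5/0.8).

Threshold: power ≥ 0.80 is conventionally adequate.
Power ≈ 0.92 → the study is adequately powered (power ≥ 0.80).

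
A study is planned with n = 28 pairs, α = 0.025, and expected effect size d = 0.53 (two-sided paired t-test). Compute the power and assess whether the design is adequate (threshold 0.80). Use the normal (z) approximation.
Power ≈ 0.71; the study is underpowered (power < 0.80)

Power calculation (paired t-test, normal approximation):
z_β = d · √n - z_{α/2}
z_β = 0.53 · √28 - 2.241
z_β = 0.53 · 5.292 - 2.241
z_β = 0.563

Power = Φ(z_β) = Φ(0.563) ≈ 0.713

Effect size d = 0.53 is medium by Cohen's convention (0.2/0.5/0.8).

Threshold: power ≥ 0.80 is conventionally adequate.
Power ≈ 0.71 → the study is underpowered (power < 0.80).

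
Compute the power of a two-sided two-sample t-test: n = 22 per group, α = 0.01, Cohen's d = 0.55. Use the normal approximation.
Power ≈ 0.23

Power calculation (two-sample t-test, normal approximation):
z_β = d · √(n/2) - z_{α/2}
z_β = 0.55 · √(22/2) - 2.576
z_β = 0.55 · 3.317 - 2.576
z_β = -0.752

Power = Φ(z_β) = Φ(-0.752) ≈ 0.226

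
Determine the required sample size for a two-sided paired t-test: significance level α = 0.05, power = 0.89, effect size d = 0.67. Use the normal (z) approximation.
n = 23 pairs

Sample size formula (paired t-test, normal approximation):
n = ((z_{α/2} + z_β) / d)²

z_{α/2} = 1.960 (for α = 0.05, two-sided)
z_β = 1.227 (for power = 0.89)
d = 0.67

n = ((1.960 + 1.227) / 0.67)²
n = (4.757)²
n ≈ 22.63
Round up to the next whole number: n = 23 pairs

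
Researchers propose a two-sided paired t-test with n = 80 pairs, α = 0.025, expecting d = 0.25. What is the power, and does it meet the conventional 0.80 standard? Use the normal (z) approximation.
Power ≈ 0.50; the study is underpowered (power < 0.80)

Power calculation (paired t-test, normal approximation):
z_β = d · √n - z_{α/2}
z_β = 0.25 · √80 - 2.241
z_β = 0.25 · 8.944 - 2.241
z_β = -0.005

Power = Φ(z_β) = Φ(-0.005) ≈ 0.498

Effect size d = 0.25 is small by Cohen's convention (0.2/0.5/0.8).

Threshold: power ≥ 0.80 is conventionally adequate.
Power ≈ 0.50 → the study is underpowered (power < 0.80).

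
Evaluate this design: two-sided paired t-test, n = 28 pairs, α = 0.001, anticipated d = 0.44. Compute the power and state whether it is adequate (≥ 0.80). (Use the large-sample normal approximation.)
Power ≈ 0.17; the study is underpowered (power < 0.80)

Power calculation (paired t-test, normal approximation):
z_β = d · √n - z_{α/2}
z_β = 0.44 · √28 - 3.291
z_β = 0.44 · 5.292 - 3.291
z_β = -0.962

Power = Φ(z_β) = Φ(-0.962) ≈ 0.168

Effect size d = 0.44 is small by Cohen's convention (0.2/0.5/0.8).

Threshold: power ≥ 0.80 is conventionally adequate.
Power ≈ 0.17 → the study is underpowered (power < 0.80).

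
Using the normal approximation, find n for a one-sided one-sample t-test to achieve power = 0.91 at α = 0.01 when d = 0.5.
n = 54

Sample size formula (one-sample t-test, normal approximation):
n = ((z_α + z_β) / d)²

z_α = 2.326 (for α = 0.01, one-sided)
z_β = 1.341 (for power = 0.91)
d = 0.5

n = ((2.326 + 1.341) / 0.5)²
n = (7.334)²
n ≈ 53.79
Round up to the next whole number: n = 54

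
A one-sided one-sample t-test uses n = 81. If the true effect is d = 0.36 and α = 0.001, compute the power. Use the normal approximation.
Power ≈ 0.56

Power calculation (one-sample t-test, normal approximation):
z_β = d · √n - z_α
z_β = 0.36 · √81 - 3.090
z_β = 0.36 · 9.000 - 3.090
z_β = 0.150

Power = Φ(z_β) = Φ(0.150) ≈ 0.560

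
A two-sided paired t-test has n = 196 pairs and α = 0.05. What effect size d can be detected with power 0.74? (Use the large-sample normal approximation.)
d ≈ 0.19

Minimum detectable effect (paired t-test, normal approximation):
d = (z_{α/2} + z_β) / √n
d = (1.960 + 0.643) / √196
d = 2.603 / 14.000
d ≈ 0.19

By Cohen's convention (0.2 small / 0.5 medium / 0.8 large): very small effect.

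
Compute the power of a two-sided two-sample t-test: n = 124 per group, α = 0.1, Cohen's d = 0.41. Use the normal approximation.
Power ≈ 0.94

Power calculation (two-sample t-test, normal approximation):
z_β = d · √(n/2) - z_{α/2}
z_β = 0.41 · √(124/2) - 1.645
z_β = 0.41 · 7.874 - 1.645
z_β = 1.583

Power = Φ(z_β) = Φ(1.583) ≈ 0.943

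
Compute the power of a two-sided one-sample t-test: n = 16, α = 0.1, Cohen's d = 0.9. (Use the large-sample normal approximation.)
Power ≈ 0.97

Power calculation (one-sample t-test, normal approximation):
z_β = d · √n - z_{α/2}
z_β = 0.9 · √16 - 1.645
z_β = 0.9 · 4.000 - 1.645
z_β = 1.955

Power = Φ(z_β) = Φ(1.955) ≈ 0.975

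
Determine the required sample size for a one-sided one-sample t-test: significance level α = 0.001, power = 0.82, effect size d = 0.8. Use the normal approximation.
n = 26

Sample size formula (one-sample t-test, normal approximation):
n = ((z_α + z_β) / d)²

z_α = 3.090 (for α = 0.001, one-sided)
z_β = 0.915 (for power = 0.82)
d = 0.8

n = ((3.090 + 0.915) / 0.8)²
n = (5.006)²
n ≈ 25.06
Round up to the next whole number: n = 26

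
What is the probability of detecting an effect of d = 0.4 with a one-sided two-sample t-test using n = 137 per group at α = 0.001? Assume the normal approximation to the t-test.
Power ≈ 0.59

Power calculation (two-sample t-test, normal approximation):
z_β = d · √(n/2) - z_α
z_β = 0.4 · √(137/2) - 3.090
z_β = 0.4 · 8.276 - 3.090
z_β = 0.220

Power = Φ(z_β) = Φ(0.220) ≈ 0.587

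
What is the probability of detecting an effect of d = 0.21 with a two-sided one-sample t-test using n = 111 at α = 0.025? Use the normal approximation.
Power ≈ 0.49

Power calculation (one-sample t-test, normal approximation):
z_β = d · √n - z_{α/2}
z_β = 0.21 · √111 - 2.241
z_β = 0.21 · 10.536 - 2.241
z_β = -0.029

Power = Φ(z_β) = Φ(-0.029) ≈ 0.488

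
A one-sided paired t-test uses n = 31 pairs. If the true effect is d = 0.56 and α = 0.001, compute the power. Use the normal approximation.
Power ≈ 0.51

Power calculation (paired t-test, normal approximation):
z_β = d · √n - z_α
z_β = 0.56 · √31 - 3.090
z_β = 0.56 · 5.568 - 3.090
z_β = 0.028

Power = Φ(z_β) = Φ(0.028) ≈ 0.511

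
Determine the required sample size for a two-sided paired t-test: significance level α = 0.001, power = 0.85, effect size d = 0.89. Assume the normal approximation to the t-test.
n = 24 pairs

Sample size formula (paired t-test, normal approximation):
n = ((z_{α/2} + z_β) / d)²

z_{α/2} = 3.291 (for α = 0.001, two-sided)
z_β = 1.036 (for power = 0.85)
d = 0.89

n = ((3.291 + 1.036) / 0.89)²
n = (4.862)²
n ≈ 23.64
Round up to the next whole number: n = 24 pairs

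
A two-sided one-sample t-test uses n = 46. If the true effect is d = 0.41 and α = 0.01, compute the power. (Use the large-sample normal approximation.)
Power ≈ 0.58

Power calculation (one-sample t-test, normal approximation):
z_β = d · √n - z_{α/2}
z_β = 0.41 · √46 - 2.576
z_β = 0.41 · 6.782 - 2.576
z_β = 0.205

Power = Φ(z_β) = Φ(0.205) ≈ 0.581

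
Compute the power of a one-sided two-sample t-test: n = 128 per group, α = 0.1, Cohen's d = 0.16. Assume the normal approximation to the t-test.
Power ≈ 0.50

Power calculation (two-sample t-test, normal approximation):
z_β = d · √(n/2) - z_α
z_β = 0.16 · √(128/2) - 1.282
z_β = 0.16 · 8.000 - 1.282
z_β = -0.002

Power = Φ(z_β) = Φ(-0.002) ≈ 0.499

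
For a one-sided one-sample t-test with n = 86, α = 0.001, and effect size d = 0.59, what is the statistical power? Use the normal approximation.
Power ≈ 0.99

Power calculation (one-sample t-test, normal approximation):
z_β = d · √n - z_α
z_β = 0.59 · √86 - 3.090
z_β = 0.59 · 9.274 - 3.090
z_β = 2.381

Power = Φ(z_β) = Φ(2.381) ≈ 0.991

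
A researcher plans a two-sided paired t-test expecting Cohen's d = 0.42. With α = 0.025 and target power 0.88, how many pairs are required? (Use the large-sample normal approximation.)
n = 67 pairs

Sample size formula (paired t-test, normal approximation):
n = ((z_{α/2} + z_β) / d)²

z_{α/2} = 2.241 (for α = 0.025, two-sided)
z_β = 1.175 (for power = 0.88)
d = 0.42

n = ((2.241 + 1.175) / 0.42)²
n = (8.133)²
n ≈ 66.15
Round up to the next whole number: n = 67 pairs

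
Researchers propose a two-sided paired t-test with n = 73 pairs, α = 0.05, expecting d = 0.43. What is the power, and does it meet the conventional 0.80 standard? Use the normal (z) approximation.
Power ≈ 0.96; the study is adequately powered (power ≥ 0.80)

Power calculation (paired t-test, normal approximation):
z_β = d · √n - z_{α/2}
z_β = 0.43 · √73 - 1.960
z_β = 0.43 · 8.544 - 1.960
z_β = 1.714

Power = Φ(z_β) = Φ(1.714) ≈ 0.957

Effect size d = 0.43 is small by Cohen's convention (0.2/0.5/0.8).

Threshold: power ≥ 0.80 is conventionally adequate.
Power ≈ 0.96 → the study is adequately powered (power ≥ 0.80).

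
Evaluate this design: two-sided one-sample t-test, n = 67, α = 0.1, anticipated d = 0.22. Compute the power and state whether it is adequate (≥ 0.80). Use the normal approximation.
Power ≈ 0.56; the study is underpowered (power < 0.80)

Power calculation (one-sample t-test, normal approximation):
z_β = d · √n - z_{α/2}
z_β = 0.22 · √67 - 1.645
z_β = 0.22 · 8.185 - 1.645
z_β = 0.156

Power = Φ(z_β) = Φ(0.156) ≈ 0.562

Effect size d = 0.22 is small by Cohen's convention (0.2/0.5/0.8).

Threshold: power ≥ 0.80 is conventionally adequate.
Power ≈ 0.56 → the study is underpowered (power < 0.80).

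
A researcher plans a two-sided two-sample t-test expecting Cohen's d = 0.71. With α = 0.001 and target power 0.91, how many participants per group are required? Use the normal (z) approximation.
n = 86 per group

Sample size formula (two-sample t-test, normal approximation):
n = 2 · ((z_{α/2} + z_β) / d)²

z_{α/2} = 3.291 (for α = 0.001, two-sided)
z_β = 1.341 (for power = 0.91)
d = 0.71

n = 2 · ((3.291 + 1.341) / 0.71)²
n = 2 · (6.524)²
n ≈ 85.13
Round up to the next whole number: n = 86 per group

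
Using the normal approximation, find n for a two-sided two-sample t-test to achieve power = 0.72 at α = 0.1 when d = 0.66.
n = 23 per group

Sample size formula (two-sample t-test, normal approximation):
n = 2 · ((z_{α/2} + z_β) / d)²

z_{α/2} = 1.645 (for α = 0.1, two-sided)
z_β = 0.583 (for power = 0.72)
d = 0.66

n = 2 · ((1.645 + 0.583) / 0.66)²
n = 2 · (3.376)²
n ≈ 22.79
Round up to the next whole number: n = 23 per group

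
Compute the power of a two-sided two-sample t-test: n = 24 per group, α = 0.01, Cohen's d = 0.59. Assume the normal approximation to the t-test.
Power ≈ 0.30

Power calculation (two-sample t-test, normal approximation):
z_β = d · √(n/2) - z_{α/2}
z_β = 0.59 · √(24/2) - 2.576
z_β = 0.59 · 3.464 - 2.576
z_β = -0.532

Power = Φ(z_β) = Φ(-0.532) ≈ 0.297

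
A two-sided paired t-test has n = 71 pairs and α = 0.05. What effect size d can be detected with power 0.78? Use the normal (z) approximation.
d ≈ 0.32

Minimum detectable effect (paired t-test, normal approximation):
d = (z_{α/2} + z_β) / √n
d = (1.960 + 0.772) / √71
d = 2.732 / 8.426
d ≈ 0.32

By Cohen's convention (0.2 small / 0.5 medium / 0.8 large): small effect.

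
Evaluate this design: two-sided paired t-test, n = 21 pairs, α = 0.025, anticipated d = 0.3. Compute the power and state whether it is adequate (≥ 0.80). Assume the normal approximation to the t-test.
Power ≈ 0.19; the study is underpowered (power < 0.80)

Power calculation (paired t-test, normal approximation):
z_β = d · √n - z_{α/2}
z_β = 0.3 · √21 - 2.241
z_β = 0.3 · 4.583 - 2.241
z_β = -0.867

Power = Φ(z_β) = Φ(-0.867) ≈ 0.193

Effect size d = 0.3 is small by Cohen's convention (0.2/0.5/0.8).

Threshold: power ≥ 0.80 is conventionally adequate.
Power ≈ 0.19 → the study is underpowered (power < 0.80).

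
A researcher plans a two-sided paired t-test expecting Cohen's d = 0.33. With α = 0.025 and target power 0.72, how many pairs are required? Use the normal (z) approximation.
n = 74 pairs

Sample size formula (paired t-test, normal approximation):
n = ((z_{α/2} + z_β) / d)²

z_{α/2} = 2.241 (for α = 0.025, two-sided)
z_β = 0.583 (for power = 0.72)
d = 0.33

n = ((2.241 + 0.583) / 0.33)²
n = (8.558)²
n ≈ 73.24
Round up to the next whole number: n = 74 pairs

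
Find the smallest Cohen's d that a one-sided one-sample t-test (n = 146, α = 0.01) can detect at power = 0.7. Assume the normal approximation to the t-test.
d ≈ 0.24

Minimum detectable effect (one-sample t-test, normal approximation):
d = (z_α + z_β) / √n
d = (2.326 + 0.524) / √146
d = 2.851 / 12.083
d ≈ 0.24

By Cohen's convention (0.2 small / 0.5 medium / 0.8 large): small effect.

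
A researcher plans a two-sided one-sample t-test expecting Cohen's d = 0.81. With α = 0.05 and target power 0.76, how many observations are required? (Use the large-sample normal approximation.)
n = 11

Sample size formula (one-sample t-test, normal approximation):
n = ((z_{α/2} + z_β) / d)²

z_{α/2} = 1.960 (for α = 0.05, two-sided)
z_β = 0.706 (for power = 0.76)
d = 0.81

n = ((1.960 + 0.706) / 0.81)²
n = (3.291)²
n ≈ 10.83
Round up to the next whole number: n = 11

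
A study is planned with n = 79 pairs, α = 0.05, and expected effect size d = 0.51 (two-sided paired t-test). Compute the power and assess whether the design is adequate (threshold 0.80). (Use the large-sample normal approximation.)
Power ≈ 0.99; the study is adequately powered (power ≥ 0.80)

Power calculation (paired t-test, normal approximation):
z_β = d · √n - z_{α/2}
z_β = 0.51 · √79 - 1.960
z_β = 0.51 · 8.888 - 1.960
z_β = 2.573

Power = Φ(z_β) = Φ(2.573) ≈ 0.995

Effect size d = 0.51 is medium by Cohen's convention (0.2/0.5/0.8).

Threshold: power ≥ 0.80 is conventionally adequate.
Power ≈ 0.99 → the study is adequately powered (power ≥ 0.80).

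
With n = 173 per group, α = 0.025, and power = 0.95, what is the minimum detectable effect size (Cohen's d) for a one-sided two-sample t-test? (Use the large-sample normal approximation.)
d ≈ 0.39

Minimum detectable effect (two-sample t-test, normal approximation):
d = (z_α + z_β) / √(n/2)
d = (1.960 + 1.645) / √(173/2)
d = 3.605 / 9.301
d ≈ 0.39

By Cohen's convention (0.2 small / 0.5 medium / 0.8 large): small effect.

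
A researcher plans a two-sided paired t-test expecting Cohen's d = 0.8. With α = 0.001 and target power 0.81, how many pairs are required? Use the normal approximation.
n = 28 pairs

Sample size formula (paired t-test, normal approximation):
n = ((z_{α/2} + z_β) / d)²

z_{α/2} = 3.291 (for α = 0.001, two-sided)
z_β = 0.878 (for power = 0.81)
d = 0.8

n = ((3.291 + 0.878) / 0.8)²
n = (5.211)²
n ≈ 27.15
Round up to the next whole number: n = 28 pairs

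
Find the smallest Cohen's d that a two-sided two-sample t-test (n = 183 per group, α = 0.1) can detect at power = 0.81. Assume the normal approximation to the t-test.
d ≈ 0.26

Minimum detectable effect (two-sample t-test, normal approximation):
d = (z_{α/2} + z_β) / √(n/2)
d = (1.645 + 0.878) / √(183/2)
d = 2.523 / 9.566
d ≈ 0.26

By Cohen's convention (0.2 small / 0.5 medium / 0.8 large): small effect.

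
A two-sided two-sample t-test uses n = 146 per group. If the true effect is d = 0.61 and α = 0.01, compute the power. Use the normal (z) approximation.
Power ≈ 1.00

Power calculation (two-sample t-test, normal approximation):
z_β = d · √(n/2) - z_{α/2}
z_β = 0.61 · √(146/2) - 2.576
z_β = 0.61 · 8.544 - 2.576
z_β = 2.636

Power = Φ(z_β) = Φ(2.636) ≈ 0.996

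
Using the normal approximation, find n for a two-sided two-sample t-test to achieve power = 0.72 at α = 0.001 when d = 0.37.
n = 220 per group

Sample size formula (two-sample t-test, normal approximation):
n = 2 · ((z_{α/2} + z_β) / d)²

z_{α/2} = 3.291 (for α = 0.001, two-sided)
z_β = 0.583 (for power = 0.72)
d = 0.37

n = 2 · ((3.291 + 0.583) / 0.37)²
n = 2 · (10.470)²
n ≈ 219.24
Round up to the next whole number: n = 220 per group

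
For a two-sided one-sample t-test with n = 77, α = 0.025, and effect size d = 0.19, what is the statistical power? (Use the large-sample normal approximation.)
Power ≈ 0.28

Power calculation (one-sample t-test, normal approximation):
z_β = d · √n - z_{α/2}
z_β = 0.19 · √77 - 2.241
z_β = 0.19 · 8.775 - 2.241
z_β = -0.574

Power = Φ(z_β) = Φ(-0.574) ≈ 0.283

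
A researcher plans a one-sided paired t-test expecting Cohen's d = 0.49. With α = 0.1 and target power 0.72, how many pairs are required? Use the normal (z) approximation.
n = 15 pairs

Sample size formula (paired t-test, normal approximation):
n = ((z_α + z_β) / d)²

z_α = 1.282 (for α = 0.1, one-sided)
z_β = 0.583 (for power = 0.72)
d = 0.49

n = ((1.282 + 0.583) / 0.49)²
n = (3.806)²
n ≈ 14.49
Round up to the next whole number: n = 15 pairs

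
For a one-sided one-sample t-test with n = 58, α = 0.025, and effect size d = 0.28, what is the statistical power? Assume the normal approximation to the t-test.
Power ≈ 0.57

Power calculation (one-sample t-test, normal approximation):
z_β = d · √n - z_α
z_β = 0.28 · √58 - 1.960
z_β = 0.28 · 7.616 - 1.960
z_β = 0.172

Power = Φ(z_β) = Φ(0.172) ≈ 0.568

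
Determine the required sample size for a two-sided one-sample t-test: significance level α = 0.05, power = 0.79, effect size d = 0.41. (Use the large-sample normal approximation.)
n = 46

Sample size formula (one-sample t-test, normal approximation):
n = ((z_{α/2} + z_β) / d)²

z_{α/2} = 1.960 (for α = 0.05, two-sided)
z_β = 0.806 (for power = 0.79)
d = 0.41

n = ((1.960 + 0.806) / 0.41)²
n = (6.746)²
n ≈ 45.51
Round up to the next whole number: n = 46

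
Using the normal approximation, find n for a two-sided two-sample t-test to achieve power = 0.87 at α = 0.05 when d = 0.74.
n = 35 per group

Sample size formula (two-sample t-test, normal approximation):
n = 2 · ((z_{α/2} + z_β) / d)²

z_{α/2} = 1.960 (for α = 0.05, two-sided)
z_β = 1.126 (for power = 0.87)
d = 0.74

n = 2 · ((1.960 + 1.126) / 0.74)²
n = 2 · (4.170)²
n ≈ 34.78
Round up to the next whole number: n = 35 per group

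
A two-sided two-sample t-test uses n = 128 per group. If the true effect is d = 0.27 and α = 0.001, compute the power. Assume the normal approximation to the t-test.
Power ≈ 0.13

Power calculation (two-sample t-test, normal approximation):
z_β = d · √(n/2) - z_{α/2}
z_β = 0.27 · √(128/2) - 3.291
z_β = 0.27 · 8.000 - 3.291
z_β = -1.131

Power = Φ(z_β) = Φ(-1.131) ≈ 0.129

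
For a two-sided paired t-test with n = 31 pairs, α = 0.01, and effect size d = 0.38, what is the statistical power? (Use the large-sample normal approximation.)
Power ≈ 0.32

Power calculation (paired t-test, normal approximation):
z_β = d · √n - z_{α/2}
z_β = 0.38 · √31 - 2.576
z_β = 0.38 · 5.568 - 2.576
z_β = -0.460

Power = Φ(z_β) = Φ(-0.460) ≈ 0.323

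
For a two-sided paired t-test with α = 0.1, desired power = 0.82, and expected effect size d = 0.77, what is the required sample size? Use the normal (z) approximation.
n = 12 pairs

Sample size formula (paired t-test, normal approximation):
n = ((z_{α/2} + z_β) / d)²

z_{α/2} = 1.645 (for α = 0.1, two-sided)
z_β = 0.915 (for power = 0.82)
d = 0.77

n = ((1.645 + 0.915) / 0.77)²
n = (3.325)²
n ≈ 11.06
Round up to the next whole number: n = 12 pairs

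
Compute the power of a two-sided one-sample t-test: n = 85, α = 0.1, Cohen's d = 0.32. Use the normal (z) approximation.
Power ≈ 0.90

Power calculation (one-sample t-test, normal approximation):
z_β = d · √n - z_{α/2}
z_β = 0.32 · √85 - 1.645
z_β = 0.32 · 9.220 - 1.645
z_β = 1.305

Power = Φ(z_β) = Φ(1.305) ≈ 0.904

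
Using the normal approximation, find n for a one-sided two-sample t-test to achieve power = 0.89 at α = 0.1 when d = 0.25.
n = 202 per group

Sample size formula (two-sample t-test, normal approximation):
n = 2 · ((z_α + z_β) / d)²

z_α = 1.282 (for α = 0.1, one-sided)
z_β = 1.227 (for power = 0.89)
d = 0.25

n = 2 · ((1.282 + 1.227) / 0.25)²
n = 2 · (10.036)²
n ≈ 201.44
Round up to the next whole number: n = 202 per group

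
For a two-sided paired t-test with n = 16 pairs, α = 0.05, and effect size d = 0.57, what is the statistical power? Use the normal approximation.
Power ≈ 0.63

Power calculation (paired t-test, normal approximation):
z_β = d · √n - z_{α/2}
z_β = 0.57 · √16 - 1.960
z_β = 0.57 · 4.000 - 1.960
z_β = 0.320

Power = Φ(z_β) = Φ(0.320) ≈ 0.626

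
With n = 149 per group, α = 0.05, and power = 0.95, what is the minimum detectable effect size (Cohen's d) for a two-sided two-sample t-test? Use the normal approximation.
d ≈ 0.42

Minimum detectable effect (two-sample t-test, normal approximation):
d = (z_{α/2} + z_β) / √(n/2)
d = (1.960 + 1.645) / √(149/2)
d = 3.605 / 8.631
d ≈ 0.42

By Cohen's convention (0.2 small / 0.5 medium / 0.8 large): small effect.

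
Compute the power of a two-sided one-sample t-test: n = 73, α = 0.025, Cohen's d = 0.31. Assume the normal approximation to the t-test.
Power ≈ 0.66

Power calculation (one-sample t-test, normal approximation):
z_β = d · √n - z_{α/2}
z_β = 0.31 · √73 - 2.241
z_β = 0.31 · 8.544 - 2.241
z_β = 0.407

Power = Φ(z_β) = Φ(0.407) ≈ 0.658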